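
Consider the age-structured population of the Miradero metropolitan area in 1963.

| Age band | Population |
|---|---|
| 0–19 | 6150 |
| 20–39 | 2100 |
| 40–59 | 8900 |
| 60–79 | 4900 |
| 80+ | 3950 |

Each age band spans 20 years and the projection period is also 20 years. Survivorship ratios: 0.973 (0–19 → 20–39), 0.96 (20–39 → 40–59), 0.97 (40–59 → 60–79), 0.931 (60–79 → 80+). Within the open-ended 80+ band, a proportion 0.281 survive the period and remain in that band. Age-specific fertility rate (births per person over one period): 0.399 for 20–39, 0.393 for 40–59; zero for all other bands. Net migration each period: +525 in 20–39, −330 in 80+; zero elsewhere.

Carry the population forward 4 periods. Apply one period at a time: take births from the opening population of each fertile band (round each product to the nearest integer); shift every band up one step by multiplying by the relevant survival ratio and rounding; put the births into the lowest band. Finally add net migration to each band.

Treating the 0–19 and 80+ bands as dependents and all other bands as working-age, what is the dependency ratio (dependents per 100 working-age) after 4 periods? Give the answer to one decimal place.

76.1

Let band 1 be 0–19 through band 5 = 80+.
— Period 1 —
Births: 2100 * 0.399 = 838, 8900 * 0.393 = 3498 — total 4336
Band 2: 6150 * 0.973 = 5984
Band 3: 2100 * 0.96 = 2016
Band 4: 8900 * 0.97 = 8633
Band 5: 4900 * 0.931 + 3950 * 0.281 = 4562 + 1110 = 5672
Net migration: Band 2 + 525 → 6509; Band 5 − 330 → 5342
→ [4336, 6509, 2016, 8633, 5342]
— Period 2 —
Births: 6509 * 0.399 = 2597, 2016 * 0.393 = 792 — total 3389
Band 2: 4336 * 0.973 = 4219
Band 3: 6509 * 0.96 = 6249
Band 4: 2016 * 0.97 = 1956
Band 5: 8633 * 0.931 + 5342 * 0.281 = 8037 + 1501 = 9538
Net migration: Band 2 + 525 → 4744; Band 5 − 330 → 9208
→ [3389, 4744, 6249, 1956, 9208]
— Period 3 —
Births: 4744 * 0.399 = 1893, 6249 * 0.393 = 2456 — total 4349
Band 2: 3389 * 0.973 = 3297
Band 3: 4744 * 0.96 = 4554
Band 4: 6249 * 0.97 = 6062
Band 5: 1956 * 0.931 + 9208 * 0.281 = 1821 + 2587 = 4408
Net migration: Band 2 + 525 → 3822; Band 5 − 330 → 4078
→ [4349, 3822, 4554, 6062, 4078]
— Period 4 —
Births: 3822 * 0.399 = 1525, 4554 * 0.393 = 1790 — total 3315
Band 2: 4349 * 0.973 = 4232
Band 3: 3822 * 0.96 = 3669
Band 4: 4554 * 0.97 = 4417
Band 5: 6062 * 0.931 + 4078 * 0.281 = 5644 + 1146 = 6790
Net migration: Band 2 + 525 → 4757; Band 5 − 330 → 6460
→ [3315, 4757, 3669, 4417, 6460]
Dependents (band 0–19 + band 80+) = 3315 + 6460 = 9775; working-age = 12843; ratio = 9775/12843 × 100 = 76.1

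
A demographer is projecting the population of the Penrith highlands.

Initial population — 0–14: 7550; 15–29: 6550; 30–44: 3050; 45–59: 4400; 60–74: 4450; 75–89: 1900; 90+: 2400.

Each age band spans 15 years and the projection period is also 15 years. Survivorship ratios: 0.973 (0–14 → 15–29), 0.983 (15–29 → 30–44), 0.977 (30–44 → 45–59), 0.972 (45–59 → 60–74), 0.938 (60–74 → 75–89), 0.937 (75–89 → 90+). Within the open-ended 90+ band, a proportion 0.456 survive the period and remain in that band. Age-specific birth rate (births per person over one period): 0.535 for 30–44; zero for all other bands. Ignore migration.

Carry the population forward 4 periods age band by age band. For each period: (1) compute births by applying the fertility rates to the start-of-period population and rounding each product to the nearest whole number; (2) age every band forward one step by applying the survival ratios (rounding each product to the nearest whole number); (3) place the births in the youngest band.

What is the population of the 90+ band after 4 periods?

Period 1.
Births: 3050 * 0.535 = 1632
15–29: 7550 * 0.973 = 7346
30–44: 6550 * 0.983 = 6439
45–59: 3050 * 0.977 = 2980
60–74: 4400 * 0.972 = 4277
75–89: 4450 * 0.938 = 4174
90+: 1900 * 0.937 + 2400 * 0.456 = 1780 + 1094 = 2874
→ [1632, 7346, 6439, 2980, 4277, 4174, 2874]
Period 2.
Births: 6439 * 0.535 = 3445
15–29: 1632 * 0.973 = 1588
30–44: 7346 * 0.983 = 7221
45–59: 6439 * 0.977 = 6291
60–74: 2980 * 0.972 = 2897
75–89: 4277 * 0.938 = 4012
90+: 4174 * 0.937 + 2874 * 0.456 = 3911 + 1311 = 5222
→ [3445, 1588, 7221, 6291, 2897, 4012, 5222]
Period 3.
Births: 7221 * 0.535 = 3863
15–29: 3445 * 0.973 = 3352
30–44: 1588 * 0.983 = 1561
45–59: 7221 * 0.977 = 7055
60–74: 6291 * 0.972 = 6115
75–89: 2897 * 0.938 = 2717
90+: 4012 * 0.937 + 5222 * 0.456 = 3759 + 2381 = 6140
→ [3863, 3352, 1561, 7055, 6115, 2717, 6140]
Period 4.
Births: 1561 * 0.535 = 835
15–29: 3863 * 0.973 = 3759
30–44: 3352 * 0.983 = 3295
45–59: 1561 * 0.977 = 1525
60–74: 7055 * 0.972 = 6857
75–89: 6115 * 0.938 = 5736
90+: 2717 * 0.937 + 6140 * 0.456 = 2546 + 2800 = 5346
→ [835, 3759, 3295, 1525, 6857, 5736, 5346]

5346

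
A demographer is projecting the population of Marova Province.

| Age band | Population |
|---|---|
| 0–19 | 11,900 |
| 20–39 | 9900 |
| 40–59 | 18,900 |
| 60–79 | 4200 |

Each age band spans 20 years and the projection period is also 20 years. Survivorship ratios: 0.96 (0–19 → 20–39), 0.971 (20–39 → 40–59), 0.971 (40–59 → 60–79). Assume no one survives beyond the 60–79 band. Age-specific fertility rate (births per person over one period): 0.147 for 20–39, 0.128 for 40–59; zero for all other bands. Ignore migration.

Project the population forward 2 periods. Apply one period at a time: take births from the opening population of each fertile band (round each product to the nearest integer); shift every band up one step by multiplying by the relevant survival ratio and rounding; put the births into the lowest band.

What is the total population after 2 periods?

27055

Period 1:
Births: 9900 * 0.147 = 1455 ; 18900 * 0.128 = 2419 — total 3874
20–39: 11900 * 0.96 = 11424
40–59: 9900 * 0.971 = 9613
60–79: 18900 * 0.971 = 18352
End of period: [3874, 11424, 9613, 18352]
Period 2:
Births: 11424 * 0.147 = 1679 ; 9613 * 0.128 = 1230 — total 2909
20–39: 3874 * 0.96 = 3719
40–59: 11424 * 0.971 = 11093
60–79: 9613 * 0.971 = 9334
End of period: [2909, 3719, 11093, 9334]
Total after period 2: 2909 + 3719 + 11093 + 9334 = 27055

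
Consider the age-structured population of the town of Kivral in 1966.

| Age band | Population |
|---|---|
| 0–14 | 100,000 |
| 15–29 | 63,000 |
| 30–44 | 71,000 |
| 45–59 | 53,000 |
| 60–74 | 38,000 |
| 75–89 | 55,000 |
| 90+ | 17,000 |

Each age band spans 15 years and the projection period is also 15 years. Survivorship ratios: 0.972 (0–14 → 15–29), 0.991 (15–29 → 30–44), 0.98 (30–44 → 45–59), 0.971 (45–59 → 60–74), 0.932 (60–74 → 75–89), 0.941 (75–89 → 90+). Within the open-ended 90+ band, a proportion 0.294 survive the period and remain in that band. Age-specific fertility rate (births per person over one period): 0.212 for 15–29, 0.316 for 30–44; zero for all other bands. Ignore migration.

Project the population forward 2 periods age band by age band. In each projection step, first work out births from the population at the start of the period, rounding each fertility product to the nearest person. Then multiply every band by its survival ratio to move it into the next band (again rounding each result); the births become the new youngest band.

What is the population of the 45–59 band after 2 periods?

Period 1:
Births: 63000 × 0.212 = 13356 ; 71000 × 0.316 = 22436 — total 35792
15–29: 100000 × 0.972 = 97200
30–44: 63000 × 0.991 = 62433
45–59: 71000 × 0.98 = 69580
60–74: 53000 × 0.971 = 51463
75–89: 38000 × 0.932 = 35416
90+: 55000 × 0.941 + 17000 × 0.294 = 51755 + 4998 = 56753
→ [35792, 97200, 62433, 69580, 51463, 35416, 56753]
Period 2:
Births: 97200 × 0.212 = 20606 ; 62433 × 0.316 = 19729 — total 40335
15–29: 35792 × 0.972 = 34790
30–44: 97200 × 0.991 = 96325
45–59: 62433 × 0.98 = 61184
60–74: 69580 × 0.971 = 67562
75–89: 51463 × 0.932 = 47964
90+: 35416 × 0.941 + 56753 × 0.294 = 33326 + 16685 = 50011
→ [40335, 34790, 96325, 61184, 67562, 47964, 50011]

61184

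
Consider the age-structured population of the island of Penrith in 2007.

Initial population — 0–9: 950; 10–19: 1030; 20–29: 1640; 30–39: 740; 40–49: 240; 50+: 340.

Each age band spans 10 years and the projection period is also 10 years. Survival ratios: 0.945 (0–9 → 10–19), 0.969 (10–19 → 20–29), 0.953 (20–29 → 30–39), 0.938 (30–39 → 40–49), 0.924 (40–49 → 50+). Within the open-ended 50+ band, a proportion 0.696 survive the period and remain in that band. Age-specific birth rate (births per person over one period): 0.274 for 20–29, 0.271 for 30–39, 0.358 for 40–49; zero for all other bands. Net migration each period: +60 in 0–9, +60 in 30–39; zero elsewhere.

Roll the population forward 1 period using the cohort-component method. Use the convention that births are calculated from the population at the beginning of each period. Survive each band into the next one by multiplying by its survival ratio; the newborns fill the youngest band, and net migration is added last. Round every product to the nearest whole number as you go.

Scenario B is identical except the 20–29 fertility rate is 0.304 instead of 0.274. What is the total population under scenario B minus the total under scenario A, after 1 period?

Numbering the groups 1..6 from youngest to oldest:
Period 1:
Births: 1640 × 0.274 = 449, 740 × 0.271 = 201, 240 × 0.358 = 86 → total 736
Group 2: 950 × 0.945 = 898
Group 3: 1030 × 0.969 = 998
Group 4: 1640 × 0.953 = 1563
Group 5: 740 × 0.938 = 694
Group 6: 240 × 0.924 + 340 × 0.696 = 222 + 237 = 459
Net migration: Group 1 + 60 → 796; Group 4 + 60 → 1623
End of period: [796, 898, 998, 1623, 694, 459]
Scenario A total after 1 period: 5468
Scenario B projection —
Period 1:
Births: 1640 × 0.304 = 499, 740 × 0.271 = 201, 240 × 0.358 = 86 → total 786
Group 2: 950 × 0.945 = 898
Group 3: 1030 × 0.969 = 998
Group 4: 1640 × 0.953 = 1563
Group 5: 740 × 0.938 = 694
Group 6: 240 × 0.924 + 340 × 0.696 = 222 + 237 = 459
Net migration: Group 1 + 60 → 846; Group 4 + 60 → 1623
End of period: [846, 898, 998, 1623, 694, 459]
Scenario B total after 1 period: 5518
Difference B − A = 5518 − 5468 = 50

50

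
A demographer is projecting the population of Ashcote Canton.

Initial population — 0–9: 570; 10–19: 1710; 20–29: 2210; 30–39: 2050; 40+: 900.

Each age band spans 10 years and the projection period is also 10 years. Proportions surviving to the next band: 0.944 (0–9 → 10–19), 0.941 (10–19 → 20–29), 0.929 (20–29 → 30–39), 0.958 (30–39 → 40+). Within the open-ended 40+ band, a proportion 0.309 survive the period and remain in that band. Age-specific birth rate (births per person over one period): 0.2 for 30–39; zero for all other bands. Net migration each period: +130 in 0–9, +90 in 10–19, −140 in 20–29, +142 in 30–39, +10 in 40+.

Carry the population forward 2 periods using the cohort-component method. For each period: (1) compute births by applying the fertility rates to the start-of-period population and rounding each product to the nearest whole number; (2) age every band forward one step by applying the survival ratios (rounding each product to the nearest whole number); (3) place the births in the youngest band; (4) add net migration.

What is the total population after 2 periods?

5936

Call the groups 1 to 5, youngest first.
After projecting period 1:
Births: 2050 × 0.2 = 410
Group 2: 570 × 0.944 = 538
Group 3: 1710 × 0.941 = 1609
Group 4: 2210 × 0.929 = 2053
Group 5: 2050 × 0.958 + 900 × 0.309 = 1964 + 278 = 2242
Net migration: Group 1 + 130 → 540; Group 2 + 90 → 628; Group 3 − 140 → 1469; Group 4 + 142 → 2195; Group 5 + 10 → 2252
Population now: 0–9=540, 10–19=628, 20–29=1469, 30–39=2195, 40+=2252
After projecting period 2:
Births: 2195 × 0.2 = 439
Group 2: 540 × 0.944 = 510
Group 3: 628 × 0.941 = 591
Group 4: 1469 × 0.929 = 1365
Group 5: 2195 × 0.958 + 2252 × 0.309 = 2103 + 696 = 2799
Net migration: Group 1 + 130 → 569; Group 2 + 90 → 600; Group 3 − 140 → 451; Group 4 + 142 → 1507; Group 5 + 10 → 2809
Population now: 0–9=569, 10–19=600, 20–29=451, 30–39=1507, 40+=2809
Total after period 2: 569 + 600 + 451 + 1507 + 2809 = 5936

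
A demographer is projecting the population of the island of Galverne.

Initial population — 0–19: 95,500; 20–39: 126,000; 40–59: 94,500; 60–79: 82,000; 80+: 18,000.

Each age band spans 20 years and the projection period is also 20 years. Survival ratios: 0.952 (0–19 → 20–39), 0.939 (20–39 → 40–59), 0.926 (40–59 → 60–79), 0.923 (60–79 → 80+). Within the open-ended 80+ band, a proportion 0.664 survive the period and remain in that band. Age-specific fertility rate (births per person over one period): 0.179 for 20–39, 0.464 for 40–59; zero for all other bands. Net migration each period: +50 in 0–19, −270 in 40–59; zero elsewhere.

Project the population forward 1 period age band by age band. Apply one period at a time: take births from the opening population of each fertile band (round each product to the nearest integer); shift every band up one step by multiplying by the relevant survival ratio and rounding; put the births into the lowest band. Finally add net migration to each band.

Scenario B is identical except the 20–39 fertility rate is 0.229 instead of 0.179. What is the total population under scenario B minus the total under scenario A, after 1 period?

6300

Period 1.
Births: 126000 * 0.179 = 22554  |  94500 * 0.464 = 43848 — total 66402
20–39: 95500 * 0.952 = 90916
40–59: 126000 * 0.939 = 118314
60–79: 94500 * 0.926 = 87507
80+: 82000 * 0.923 + 18000 * 0.664 = 75686 + 11952 = 87638
Net migration: 0–19 + 50 → 66452; 40–59 − 270 → 118044
Giving 66452 / 90916 / 118044 / 87507 / 87638.
Scenario A total after 1 period: 450557
Scenario B projection —
Period 1.
Births: 126000 * 0.229 = 28854  |  94500 * 0.464 = 43848 — total 72702
20–39: 95500 * 0.952 = 90916
40–59: 126000 * 0.939 = 118314
60–79: 94500 * 0.926 = 87507
80+: 82000 * 0.923 + 18000 * 0.664 = 75686 + 11952 = 87638
Net migration: 0–19 + 50 → 72752; 40–59 − 270 → 118044
Giving 72752 / 90916 / 118044 / 87507 / 87638.
Scenario B total after 1 period: 456857
Difference B − A = 456857 − 450557 = 6300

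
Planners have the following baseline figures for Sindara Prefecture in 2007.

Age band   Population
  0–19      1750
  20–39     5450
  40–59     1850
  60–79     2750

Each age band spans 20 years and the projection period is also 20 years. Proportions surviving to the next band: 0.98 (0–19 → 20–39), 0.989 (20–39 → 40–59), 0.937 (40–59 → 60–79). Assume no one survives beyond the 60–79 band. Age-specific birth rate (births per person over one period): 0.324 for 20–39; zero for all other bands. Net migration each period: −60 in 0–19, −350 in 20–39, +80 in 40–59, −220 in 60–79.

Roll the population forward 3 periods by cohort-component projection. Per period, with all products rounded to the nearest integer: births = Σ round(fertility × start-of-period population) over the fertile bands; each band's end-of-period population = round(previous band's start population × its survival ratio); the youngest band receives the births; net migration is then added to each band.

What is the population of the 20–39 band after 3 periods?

Let group 1 be 0–19 through group 4 = 60–79.
After projecting period 1:
Births: 5450 * 0.324 = 1766
Group 2: 1750 * 0.98 = 1715
Group 3: 5450 * 0.989 = 5390
Group 4: 1850 * 0.937 = 1733
Net migration: Group 1 − 60 → 1706; Group 2 − 350 → 1365; Group 3 + 80 → 5470; Group 4 − 220 → 1513
Giving 1706 / 1365 / 5470 / 1513.
After projecting period 2:
Births: 1365 * 0.324 = 442
Group 2: 1706 * 0.98 = 1672
Group 3: 1365 * 0.989 = 1350
Group 4: 5470 * 0.937 = 5125
Net migration: Group 1 − 60 → 382; Group 2 − 350 → 1322; Group 3 + 80 → 1430; Group 4 − 220 → 4905
Giving 382 / 1322 / 1430 / 4905.
After projecting period 3:
Births: 1322 * 0.324 = 428
Group 2: 382 * 0.98 = 374
Group 3: 1322 * 0.989 = 1307
Group 4: 1430 * 0.937 = 1340
Net migration: Group 1 − 60 → 368; Group 2 − 350 → 24; Group 3 + 80 → 1387; Group 4 − 220 → 1120
Giving 368 / 24 / 1387 / 1120.

24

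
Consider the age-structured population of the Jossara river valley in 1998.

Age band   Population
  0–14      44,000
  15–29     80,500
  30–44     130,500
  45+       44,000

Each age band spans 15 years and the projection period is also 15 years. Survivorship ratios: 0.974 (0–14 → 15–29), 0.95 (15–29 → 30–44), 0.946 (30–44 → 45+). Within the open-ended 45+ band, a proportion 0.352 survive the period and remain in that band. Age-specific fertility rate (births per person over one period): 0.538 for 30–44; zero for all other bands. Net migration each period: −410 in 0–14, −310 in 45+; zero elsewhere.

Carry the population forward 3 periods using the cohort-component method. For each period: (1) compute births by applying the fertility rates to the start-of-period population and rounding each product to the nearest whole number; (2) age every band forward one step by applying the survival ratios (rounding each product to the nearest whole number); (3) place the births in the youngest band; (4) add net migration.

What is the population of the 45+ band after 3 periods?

80737

Let group 1 be 0–14 through group 4 = 45+.
[period 1]
Births: 130500 * 0.538 = 70209
Group 2: 44000 * 0.974 = 42856
Group 3: 80500 * 0.95 = 76475
Group 4: 130500 * 0.946 + 44000 * 0.352 = 123453 + 15488 = 138941
Net migration: Group 1 − 410 → 69799; Group 4 − 310 → 138631
Population now: 0–14=69799, 15–29=42856, 30–44=76475, 45+=138631
[period 2]
Births: 76475 * 0.538 = 41144
Group 2: 69799 * 0.974 = 67984
Group 3: 42856 * 0.95 = 40713
Group 4: 76475 * 0.946 + 138631 * 0.352 = 72345 + 48798 = 121143
Net migration: Group 1 − 410 → 40734; Group 4 − 310 → 120833
Population now: 0–14=40734, 15–29=67984, 30–44=40713, 45+=120833
[period 3]
Births: 40713 * 0.538 = 21904
Group 2: 40734 * 0.974 = 39675
Group 3: 67984 * 0.95 = 64585
Group 4: 40713 * 0.946 + 120833 * 0.352 = 38514 + 42533 = 81047
Net migration: Group 1 − 410 → 21494; Group 4 − 310 → 80737
Population now: 0–14=21494, 15–29=39675, 30–44=64585, 45+=80737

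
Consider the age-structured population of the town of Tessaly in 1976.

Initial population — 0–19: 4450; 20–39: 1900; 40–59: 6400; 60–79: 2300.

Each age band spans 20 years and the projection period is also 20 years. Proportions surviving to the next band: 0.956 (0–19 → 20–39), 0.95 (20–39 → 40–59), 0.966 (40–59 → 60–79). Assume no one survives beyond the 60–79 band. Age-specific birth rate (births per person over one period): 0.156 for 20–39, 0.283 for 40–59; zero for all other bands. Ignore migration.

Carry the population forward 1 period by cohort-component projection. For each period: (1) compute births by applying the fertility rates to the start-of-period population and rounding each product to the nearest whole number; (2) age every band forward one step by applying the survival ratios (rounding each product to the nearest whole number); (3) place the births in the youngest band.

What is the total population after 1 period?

14348

Numbering the bands 1..4 from youngest to oldest:
— Period 1 —
Births: 1900 × 0.156 = 296, 6400 × 0.283 = 1811 — total 2107
Band 2: 4450 × 0.956 = 4254
Band 3: 1900 × 0.95 = 1805
Band 4: 6400 × 0.966 = 6182
→ [2107, 4254, 1805, 6182]
Total after period 1: 2107 + 4254 + 1805 + 6182 = 14348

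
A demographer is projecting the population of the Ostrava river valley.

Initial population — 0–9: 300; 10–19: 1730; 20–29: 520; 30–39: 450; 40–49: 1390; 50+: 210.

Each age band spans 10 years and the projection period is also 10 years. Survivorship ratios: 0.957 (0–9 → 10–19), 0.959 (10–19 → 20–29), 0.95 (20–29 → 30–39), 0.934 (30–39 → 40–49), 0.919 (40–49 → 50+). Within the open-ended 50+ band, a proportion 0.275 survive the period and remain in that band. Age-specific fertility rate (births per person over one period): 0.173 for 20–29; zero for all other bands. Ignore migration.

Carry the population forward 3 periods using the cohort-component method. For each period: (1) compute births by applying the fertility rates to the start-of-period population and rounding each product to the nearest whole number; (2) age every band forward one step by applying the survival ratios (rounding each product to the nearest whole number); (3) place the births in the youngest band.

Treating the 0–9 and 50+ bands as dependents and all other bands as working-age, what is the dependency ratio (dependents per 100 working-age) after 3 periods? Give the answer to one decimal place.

Period 1:
Births: 520 × 0.173 = 90
10–19: 300 × 0.957 = 287
20–29: 1730 × 0.959 = 1659
30–39: 520 × 0.95 = 494
40–49: 450 × 0.934 = 420
50+: 1390 × 0.919 + 210 × 0.275 = 1277 + 58 = 1335
End of period: [90, 287, 1659, 494, 420, 1335]
Period 2:
Births: 1659 × 0.173 = 287
10–19: 90 × 0.957 = 86
20–29: 287 × 0.959 = 275
30–39: 1659 × 0.95 = 1576
40–49: 494 × 0.934 = 461
50+: 420 × 0.919 + 1335 × 0.275 = 386 + 367 = 753
End of period: [287, 86, 275, 1576, 461, 753]
Period 3:
Births: 275 × 0.173 = 48
10–19: 287 × 0.957 = 275
20–29: 86 × 0.959 = 82
30–39: 275 × 0.95 = 261
40–49: 1576 × 0.934 = 1472
50+: 461 × 0.919 + 753 × 0.275 = 424 + 207 = 631
End of period: [48, 275, 82, 261, 1472, 631]
Dependents (band 0–9 + band 50+) = 48 + 631 = 679; working-age = 2090; ratio = 679/2090 × 100 = 32.5

32.5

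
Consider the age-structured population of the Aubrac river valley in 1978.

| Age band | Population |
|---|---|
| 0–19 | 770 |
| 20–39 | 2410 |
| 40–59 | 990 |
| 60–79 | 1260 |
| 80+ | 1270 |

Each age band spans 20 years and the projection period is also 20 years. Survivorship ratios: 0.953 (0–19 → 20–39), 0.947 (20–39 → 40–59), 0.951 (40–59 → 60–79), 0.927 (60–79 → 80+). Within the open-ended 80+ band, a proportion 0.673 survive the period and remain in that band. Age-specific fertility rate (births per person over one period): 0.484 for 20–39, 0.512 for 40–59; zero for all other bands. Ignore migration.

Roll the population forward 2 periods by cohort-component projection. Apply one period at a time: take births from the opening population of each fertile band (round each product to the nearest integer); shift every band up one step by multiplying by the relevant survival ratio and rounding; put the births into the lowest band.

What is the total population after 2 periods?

8215

Period 1.
Births: 2410 × 0.484 = 1166, 990 × 0.512 = 507 — total 1673
20–39: 770 × 0.953 = 734
40–59: 2410 × 0.947 = 2282
60–79: 990 × 0.951 = 941
80+: 1260 × 0.927 + 1270 × 0.673 = 1168 + 855 = 2023
Giving 1673 / 734 / 2282 / 941 / 2023.
Period 2.
Births: 734 × 0.484 = 355, 2282 × 0.512 = 1168 — total 1523
20–39: 1673 × 0.953 = 1594
40–59: 734 × 0.947 = 695
60–79: 2282 × 0.951 = 2170
80+: 941 × 0.927 + 2023 × 0.673 = 872 + 1361 = 2233
Giving 1523 / 1594 / 695 / 2170 / 2233.
Total after period 2: 1523 + 1594 + 695 + 2170 + 2233 = 8215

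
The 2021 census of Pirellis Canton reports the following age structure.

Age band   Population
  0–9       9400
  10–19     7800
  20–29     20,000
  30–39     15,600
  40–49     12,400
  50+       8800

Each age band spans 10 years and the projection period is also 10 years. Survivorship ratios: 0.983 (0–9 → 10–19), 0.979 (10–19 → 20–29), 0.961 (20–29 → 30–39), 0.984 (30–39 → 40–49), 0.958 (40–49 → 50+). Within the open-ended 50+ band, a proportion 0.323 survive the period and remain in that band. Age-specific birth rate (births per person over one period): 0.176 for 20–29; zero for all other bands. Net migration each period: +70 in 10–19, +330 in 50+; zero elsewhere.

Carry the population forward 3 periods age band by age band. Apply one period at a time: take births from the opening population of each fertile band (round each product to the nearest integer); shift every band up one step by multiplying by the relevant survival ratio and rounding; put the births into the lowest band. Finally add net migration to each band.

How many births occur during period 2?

1344

[period 1]
Births: 20000 × 0.176 = 3520
10–19: 9400 × 0.983 = 9240
20–29: 7800 × 0.979 = 7636
30–39: 20000 × 0.961 = 19220
40–49: 15600 × 0.984 = 15350
50+: 12400 × 0.958 + 8800 × 0.323 = 11879 + 2842 = 14721
Net migration: 10–19 + 70 → 9310; 50+ + 330 → 15051
End of period: [3520, 9310, 7636, 19220, 15350, 15051]
[period 2]
Births: 7636 × 0.176 = 1344
10–19: 3520 × 0.983 = 3460
20–29: 9310 × 0.979 = 9114
30–39: 7636 × 0.961 = 7338
40–49: 19220 × 0.984 = 18912
50+: 15350 × 0.958 + 15051 × 0.323 = 14705 + 4861 = 19566
Net migration: 10–19 + 70 → 3530; 50+ + 330 → 19896
End of period: [1344, 3530, 9114, 7338, 18912, 19896]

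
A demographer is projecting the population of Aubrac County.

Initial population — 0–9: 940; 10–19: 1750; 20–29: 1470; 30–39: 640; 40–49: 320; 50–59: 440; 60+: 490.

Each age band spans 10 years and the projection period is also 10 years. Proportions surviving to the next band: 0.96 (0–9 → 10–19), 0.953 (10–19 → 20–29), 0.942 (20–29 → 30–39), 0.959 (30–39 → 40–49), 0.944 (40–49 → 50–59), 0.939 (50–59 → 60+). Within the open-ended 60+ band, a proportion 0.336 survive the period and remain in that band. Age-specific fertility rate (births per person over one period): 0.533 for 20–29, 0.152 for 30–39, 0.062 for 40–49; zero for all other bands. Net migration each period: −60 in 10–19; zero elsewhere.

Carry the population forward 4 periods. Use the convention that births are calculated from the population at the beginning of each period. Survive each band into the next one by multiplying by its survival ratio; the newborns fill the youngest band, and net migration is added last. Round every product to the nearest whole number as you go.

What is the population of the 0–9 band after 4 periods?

617

After projecting period 1:
Births: 1470 × 0.533 = 784 ; 640 × 0.152 = 97 ; 320 × 0.062 = 20 ⇒ total 901
10–19: 940 × 0.96 = 902
20–29: 1750 × 0.953 = 1668
30–39: 1470 × 0.942 = 1385
40–49: 640 × 0.959 = 614
50–59: 320 × 0.944 = 302
60+: 440 × 0.939 + 490 × 0.336 = 413 + 165 = 578
Net migration: 10–19 − 60 → 842
Giving 901 / 842 / 1668 / 1385 / 614 / 302 / 578.
After projecting period 2:
Births: 1668 × 0.533 = 889 ; 1385 × 0.152 = 211 ; 614 × 0.062 = 38 ⇒ total 1138
10–19: 901 × 0.96 = 865
20–29: 842 × 0.953 = 802
30–39: 1668 × 0.942 = 1571
40–49: 1385 × 0.959 = 1328
50–59: 614 × 0.944 = 580
60+: 302 × 0.939 + 578 × 0.336 = 284 + 194 = 478
Net migration: 10–19 − 60 → 805
Giving 1138 / 805 / 802 / 1571 / 1328 / 580 / 478.
After projecting period 3:
Births: 802 × 0.533 = 427 ; 1571 × 0.152 = 239 ; 1328 × 0.062 = 82 ⇒ total 748
10–19: 1138 × 0.96 = 1092
20–29: 805 × 0.953 = 767
30–39: 802 × 0.942 = 755
40–49: 1571 × 0.959 = 1507
50–59: 1328 × 0.944 = 1254
60+: 580 × 0.939 + 478 × 0.336 = 545 + 161 = 706
Net migration: 10–19 − 60 → 1032
Giving 748 / 1032 / 767 / 755 / 1507 / 1254 / 706.
After projecting period 4:
Births: 767 × 0.533 = 409 ; 755 × 0.152 = 115 ; 1507 × 0.062 = 93 ⇒ total 617
10–19: 748 × 0.96 = 718
20–29: 1032 × 0.953 = 983
30–39: 767 × 0.942 = 723
40–49: 755 × 0.959 = 724
50–59: 1507 × 0.944 = 1423
60+: 1254 × 0.939 + 706 × 0.336 = 1178 + 237 = 1415
Net migration: 10–19 − 60 → 658
Giving 617 / 658 / 983 / 723 / 724 / 1423 / 1415.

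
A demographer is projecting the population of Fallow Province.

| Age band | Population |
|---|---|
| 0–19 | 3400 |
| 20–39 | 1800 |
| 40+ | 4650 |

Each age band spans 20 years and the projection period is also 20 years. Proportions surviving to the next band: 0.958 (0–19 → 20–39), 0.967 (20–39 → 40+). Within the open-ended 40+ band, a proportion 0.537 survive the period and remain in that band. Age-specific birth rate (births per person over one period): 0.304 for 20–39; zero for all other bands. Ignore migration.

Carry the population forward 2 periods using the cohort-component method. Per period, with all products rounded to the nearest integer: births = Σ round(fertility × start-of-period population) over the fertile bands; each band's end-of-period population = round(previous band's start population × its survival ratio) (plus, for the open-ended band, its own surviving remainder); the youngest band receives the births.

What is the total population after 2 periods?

Let group 1 be 0–19 through group 3 = 40+.
After projecting period 1:
Births: 1800 * 0.304 = 547
Group 2: 3400 * 0.958 = 3257
Group 3: 1800 * 0.967 + 4650 * 0.537 = 1741 + 2497 = 4238
Giving 547 / 3257 / 4238.
After projecting period 2:
Births: 3257 * 0.304 = 990
Group 2: 547 * 0.958 = 524
Group 3: 3257 * 0.967 + 4238 * 0.537 = 3150 + 2276 = 5426
Giving 990 / 524 / 5426.
Total after period 2: 990 + 524 + 5426 = 6940

6940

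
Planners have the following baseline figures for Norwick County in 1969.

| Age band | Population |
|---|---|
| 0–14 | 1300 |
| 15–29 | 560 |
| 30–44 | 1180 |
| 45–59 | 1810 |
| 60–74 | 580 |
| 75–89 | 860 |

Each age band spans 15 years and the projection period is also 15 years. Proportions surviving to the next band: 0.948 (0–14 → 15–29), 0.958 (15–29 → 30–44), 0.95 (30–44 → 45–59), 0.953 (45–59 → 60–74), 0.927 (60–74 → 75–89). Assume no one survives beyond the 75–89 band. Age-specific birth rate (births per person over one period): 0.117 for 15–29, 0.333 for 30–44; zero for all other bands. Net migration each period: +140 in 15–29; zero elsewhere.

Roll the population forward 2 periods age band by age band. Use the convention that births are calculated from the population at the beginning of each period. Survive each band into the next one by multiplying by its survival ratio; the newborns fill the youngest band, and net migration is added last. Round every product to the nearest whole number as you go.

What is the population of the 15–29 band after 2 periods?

575

Call the groups 1 to 6, youngest first.
— Period 1 —
Births: 560 × 0.117 = 66 ; 1180 × 0.333 = 393 ⇒ total 459
Group 2: 1300 × 0.948 = 1232
Group 3: 560 × 0.958 = 536
Group 4: 1180 × 0.95 = 1121
Group 5: 1810 × 0.953 = 1725
Group 6: 580 × 0.927 = 538
Net migration: Group 2 + 140 → 1372
End of period: [459, 1372, 536, 1121, 1725, 538]
— Period 2 —
Births: 1372 × 0.117 = 161 ; 536 × 0.333 = 178 ⇒ total 339
Group 2: 459 × 0.948 = 435
Group 3: 1372 × 0.958 = 1314
Group 4: 536 × 0.95 = 509
Group 5: 1121 × 0.953 = 1068
Group 6: 1725 × 0.927 = 1599
Net migration: Group 2 + 140 → 575
End of period: [339, 575, 1314, 509, 1068, 1599]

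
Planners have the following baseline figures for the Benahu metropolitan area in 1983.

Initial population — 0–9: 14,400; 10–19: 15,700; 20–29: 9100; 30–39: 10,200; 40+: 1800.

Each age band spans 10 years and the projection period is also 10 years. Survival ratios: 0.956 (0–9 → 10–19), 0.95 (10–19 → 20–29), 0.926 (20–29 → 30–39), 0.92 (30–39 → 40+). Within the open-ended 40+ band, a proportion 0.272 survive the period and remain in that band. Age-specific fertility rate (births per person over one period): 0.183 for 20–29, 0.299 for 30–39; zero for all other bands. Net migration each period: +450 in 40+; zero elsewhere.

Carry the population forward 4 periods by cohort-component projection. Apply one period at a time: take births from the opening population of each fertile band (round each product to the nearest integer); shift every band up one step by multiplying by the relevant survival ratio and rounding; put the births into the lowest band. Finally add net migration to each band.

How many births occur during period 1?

4715

— Period 1 —
Births: 9100 × 0.183 = 1665, 10200 × 0.299 = 3050 — total 4715
10–19: 14400 × 0.956 = 13766
20–29: 15700 × 0.95 = 14915
30–39: 9100 × 0.926 = 8427
40+: 10200 × 0.92 + 1800 × 0.272 = 9384 + 490 = 9874
Net migration: 40+ + 450 → 10324
Giving 4715 / 13766 / 14915 / 8427 / 10324.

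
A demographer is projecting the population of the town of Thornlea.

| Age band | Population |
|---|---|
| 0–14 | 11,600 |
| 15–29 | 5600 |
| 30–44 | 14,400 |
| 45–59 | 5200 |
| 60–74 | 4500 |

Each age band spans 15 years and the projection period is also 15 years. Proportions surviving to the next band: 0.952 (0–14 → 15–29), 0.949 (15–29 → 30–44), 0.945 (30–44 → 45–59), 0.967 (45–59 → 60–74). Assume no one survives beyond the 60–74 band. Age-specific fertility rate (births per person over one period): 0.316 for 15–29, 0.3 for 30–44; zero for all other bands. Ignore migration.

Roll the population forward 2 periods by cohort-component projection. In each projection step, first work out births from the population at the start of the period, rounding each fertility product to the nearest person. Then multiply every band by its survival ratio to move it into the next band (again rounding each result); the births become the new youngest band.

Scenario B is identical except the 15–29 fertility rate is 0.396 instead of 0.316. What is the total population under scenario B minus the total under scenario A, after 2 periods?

Period 1:
Births: 5600 × 0.316 = 1770  |  14400 × 0.3 = 4320 ⇒ total 6090
15–29: 11600 × 0.952 = 11043
30–44: 5600 × 0.949 = 5314
45–59: 14400 × 0.945 = 13608
60–74: 5200 × 0.967 = 5028
End of period: [6090, 11043, 5314, 13608, 5028]
Period 2:
Births: 11043 × 0.316 = 3490  |  5314 × 0.3 = 1594 ⇒ total 5084
15–29: 6090 × 0.952 = 5798
30–44: 11043 × 0.949 = 10480
45–59: 5314 × 0.945 = 5022
60–74: 13608 × 0.967 = 13159
End of period: [5084, 5798, 10480, 5022, 13159]
Scenario A total after 2 periods: 39543
Scenario B projection —
Period 1:
Births: 5600 × 0.396 = 2218  |  14400 × 0.3 = 4320 ⇒ total 6538
15–29: 11600 × 0.952 = 11043
30–44: 5600 × 0.949 = 5314
45–59: 14400 × 0.945 = 13608
60–74: 5200 × 0.967 = 5028
End of period: [6538, 11043, 5314, 13608, 5028]
Period 2:
Births: 11043 × 0.396 = 4373  |  5314 × 0.3 = 1594 ⇒ total 5967
15–29: 6538 × 0.952 = 6224
30–44: 11043 × 0.949 = 10480
45–59: 5314 × 0.945 = 5022
60–74: 13608 × 0.967 = 13159
End of period: [5967, 6224, 10480, 5022, 13159]
Scenario B total after 2 periods: 40852
Difference B − A = 40852 − 39543 = 1309

1309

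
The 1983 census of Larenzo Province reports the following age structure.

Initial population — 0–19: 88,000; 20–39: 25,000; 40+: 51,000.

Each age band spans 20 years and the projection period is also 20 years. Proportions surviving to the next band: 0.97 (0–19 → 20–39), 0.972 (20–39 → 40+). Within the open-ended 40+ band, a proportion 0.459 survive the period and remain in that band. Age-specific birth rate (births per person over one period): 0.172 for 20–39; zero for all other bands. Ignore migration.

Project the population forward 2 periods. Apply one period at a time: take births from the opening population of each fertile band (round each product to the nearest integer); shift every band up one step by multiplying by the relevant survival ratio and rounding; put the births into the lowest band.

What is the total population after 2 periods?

Period 1.
Births: 25000 * 0.172 = 4300
20–39: 88000 * 0.97 = 85360
40+: 25000 * 0.972 + 51000 * 0.459 = 24300 + 23409 = 47709
→ [4300, 85360, 47709]
Period 2.
Births: 85360 * 0.172 = 14682
20–39: 4300 * 0.97 = 4171
40+: 85360 * 0.972 + 47709 * 0.459 = 82970 + 21898 = 104868
→ [14682, 4171, 104868]
Total after period 2: 14682 + 4171 + 104868 = 123721

123721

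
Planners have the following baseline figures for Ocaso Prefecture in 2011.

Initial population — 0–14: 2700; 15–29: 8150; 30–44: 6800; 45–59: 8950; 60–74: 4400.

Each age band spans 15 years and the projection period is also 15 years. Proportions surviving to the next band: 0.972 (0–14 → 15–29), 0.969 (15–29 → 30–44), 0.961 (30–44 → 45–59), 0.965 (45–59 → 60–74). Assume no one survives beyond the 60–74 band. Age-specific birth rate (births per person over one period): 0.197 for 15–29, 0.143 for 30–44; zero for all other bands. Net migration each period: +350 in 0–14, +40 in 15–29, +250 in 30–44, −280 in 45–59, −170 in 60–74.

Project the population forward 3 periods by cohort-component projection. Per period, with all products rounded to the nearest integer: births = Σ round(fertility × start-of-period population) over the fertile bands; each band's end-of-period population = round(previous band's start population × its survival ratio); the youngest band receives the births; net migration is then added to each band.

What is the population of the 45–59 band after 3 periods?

2441

Let group 1 be 0–14 through group 5 = 60–74.
[period 1]
Births: 8150 × 0.197 = 1606 ; 6800 × 0.143 = 972 → 2578
Group 2: 2700 × 0.972 = 2624
Group 3: 8150 × 0.969 = 7897
Group 4: 6800 × 0.961 = 6535
Group 5: 8950 × 0.965 = 8637
Net migration: Group 1 + 350 → 2928; Group 2 + 40 → 2664; Group 3 + 250 → 8147; Group 4 − 280 → 6255; Group 5 − 170 → 8467
→ [2928, 2664, 8147, 6255, 8467]
[period 2]
Births: 2664 × 0.197 = 525 ; 8147 × 0.143 = 1165 → 1690
Group 2: 2928 × 0.972 = 2846
Group 3: 2664 × 0.969 = 2581
Group 4: 8147 × 0.961 = 7829
Group 5: 6255 × 0.965 = 6036
Net migration: Group 1 + 350 → 2040; Group 2 + 40 → 2886; Group 3 + 250 → 2831; Group 4 − 280 → 7549; Group 5 − 170 → 5866
→ [2040, 2886, 2831, 7549, 5866]
[period 3]
Births: 2886 × 0.197 = 569 ; 2831 × 0.143 = 405 → 974
Group 2: 2040 × 0.972 = 1983
Group 3: 2886 × 0.969 = 2797
Group 4: 2831 × 0.961 = 2721
Group 5: 7549 × 0.965 = 7285
Net migration: Group 1 + 350 → 1324; Group 2 + 40 → 2023; Group 3 + 250 → 3047; Group 4 − 280 → 2441; Group 5 − 170 → 7115
→ [1324, 2023, 3047, 2441, 7115]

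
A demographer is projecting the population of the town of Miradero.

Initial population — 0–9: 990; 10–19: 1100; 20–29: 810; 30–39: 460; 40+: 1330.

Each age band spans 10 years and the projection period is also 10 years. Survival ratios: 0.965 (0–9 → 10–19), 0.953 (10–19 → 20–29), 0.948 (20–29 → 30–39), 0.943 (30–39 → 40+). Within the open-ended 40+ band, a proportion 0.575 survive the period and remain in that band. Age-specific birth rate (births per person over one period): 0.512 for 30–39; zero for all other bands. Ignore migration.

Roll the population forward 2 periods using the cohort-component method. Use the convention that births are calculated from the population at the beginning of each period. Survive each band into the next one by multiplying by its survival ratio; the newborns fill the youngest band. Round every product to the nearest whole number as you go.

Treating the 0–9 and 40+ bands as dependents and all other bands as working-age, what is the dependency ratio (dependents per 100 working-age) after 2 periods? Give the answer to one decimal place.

84.7

After projecting period 1:
Births: 460 * 0.512 = 236
10–19: 990 * 0.965 = 955
20–29: 1100 * 0.953 = 1048
30–39: 810 * 0.948 = 768
40+: 460 * 0.943 + 1330 * 0.575 = 434 + 765 = 1199
Giving 236 / 955 / 1048 / 768 / 1199.
After projecting period 2:
Births: 768 * 0.512 = 393
10–19: 236 * 0.965 = 228
20–29: 955 * 0.953 = 910
30–39: 1048 * 0.948 = 994
40+: 768 * 0.943 + 1199 * 0.575 = 724 + 689 = 1413
Giving 393 / 228 / 910 / 994 / 1413.
Dependents (band 0–9 + band 40+) = 393 + 1413 = 1806; working-age = 2132; ratio = 1806/2132 × 100 = 84.7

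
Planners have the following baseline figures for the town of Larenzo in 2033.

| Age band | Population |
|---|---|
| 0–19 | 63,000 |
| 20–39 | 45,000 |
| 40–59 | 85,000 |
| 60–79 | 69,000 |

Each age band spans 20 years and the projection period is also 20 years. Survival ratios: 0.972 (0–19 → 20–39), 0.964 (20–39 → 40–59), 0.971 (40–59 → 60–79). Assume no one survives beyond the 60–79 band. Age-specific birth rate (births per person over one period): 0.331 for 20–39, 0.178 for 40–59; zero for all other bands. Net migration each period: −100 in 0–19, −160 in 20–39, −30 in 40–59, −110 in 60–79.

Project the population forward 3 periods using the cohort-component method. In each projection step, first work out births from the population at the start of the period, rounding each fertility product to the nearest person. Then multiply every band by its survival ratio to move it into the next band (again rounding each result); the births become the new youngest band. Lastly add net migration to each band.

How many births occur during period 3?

20050

Call the bands 1 to 4, youngest first.
After projecting period 1:
Births: 45000 × 0.331 = 14895, 85000 × 0.178 = 15130 ⇒ total 30025
Band 2: 63000 × 0.972 = 61236
Band 3: 45000 × 0.964 = 43380
Band 4: 85000 × 0.971 = 82535
Net migration: Band 1 − 100 → 29925; Band 2 − 160 → 61076; Band 3 − 30 → 43350; Band 4 − 110 → 82425
Giving 29925 / 61076 / 43350 / 82425.
After projecting period 2:
Births: 61076 × 0.331 = 20216, 43350 × 0.178 = 7716 ⇒ total 27932
Band 2: 29925 × 0.972 = 29087
Band 3: 61076 × 0.964 = 58877
Band 4: 43350 × 0.971 = 42093
Net migration: Band 1 − 100 → 27832; Band 2 − 160 → 28927; Band 3 − 30 → 58847; Band 4 − 110 → 41983
Giving 27832 / 28927 / 58847 / 41983.
After projecting period 3:
Births: 28927 × 0.331 = 9575, 58847 × 0.178 = 10475 ⇒ total 20050
Band 2: 27832 × 0.972 = 27053
Band 3: 28927 × 0.964 = 27886
Band 4: 58847 × 0.971 = 57140
Net migration: Band 1 − 100 → 19950; Band 2 − 160 → 26893; Band 3 − 30 → 27856; Band 4 − 110 → 57030
Giving 19950 / 26893 / 27856 / 57030.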